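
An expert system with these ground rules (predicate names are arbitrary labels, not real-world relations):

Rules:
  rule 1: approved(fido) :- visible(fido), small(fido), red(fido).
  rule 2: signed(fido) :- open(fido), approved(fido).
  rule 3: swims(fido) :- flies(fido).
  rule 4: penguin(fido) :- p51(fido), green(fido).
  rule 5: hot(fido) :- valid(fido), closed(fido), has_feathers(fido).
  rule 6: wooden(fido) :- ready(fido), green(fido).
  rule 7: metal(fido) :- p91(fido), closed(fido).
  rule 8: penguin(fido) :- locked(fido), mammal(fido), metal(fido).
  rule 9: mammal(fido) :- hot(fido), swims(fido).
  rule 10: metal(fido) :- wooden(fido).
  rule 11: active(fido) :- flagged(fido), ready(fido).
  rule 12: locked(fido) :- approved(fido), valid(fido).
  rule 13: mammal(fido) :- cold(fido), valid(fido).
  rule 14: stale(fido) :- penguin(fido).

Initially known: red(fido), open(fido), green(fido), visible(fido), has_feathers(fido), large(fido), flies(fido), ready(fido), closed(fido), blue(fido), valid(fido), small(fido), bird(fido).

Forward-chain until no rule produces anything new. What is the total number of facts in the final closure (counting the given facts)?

23

[1] rule 1 [approved(fido) :- visible(fido), small(fido), red(fido).]; rule 3 [swims(fido) :- flies(fido).]; rule 5 [hot(fido) :- valid(fido), closed(fido), has_feathers(fido).]; rule 6 [wooden(fido) :- ready(fido), green(fido).]. ⇒ new: approved(fido), swims(fido), hot(fido), wooden(fido).
[2] rule 2 [signed(fido) :- open(fido), approved(fido).]; rule 9 [mammal(fido) :- hot(fido), swims(fido).]; rule 10 [metal(fido) :- wooden(fido).]; rule 12 [locked(fido) :- approved(fido), valid(fido).]. ⇒ new: signed(fido), mammal(fido), metal(fido), locked(fido).
[3] rule 8 [penguin(fido) :- locked(fido), mammal(fido), metal(fido).]. ⇒ new: penguin(fido).
[4] rule 14 [stale(fido) :- penguin(fido).]. ⇒ new: stale(fido).
Closure: {approved(fido), bird(fido), blue(fido), closed(fido), flies(fido), green(fido), has_feathers(fido), hot(fido), large(fido), locked(fido), mammal(fido), metal(fido), open(fido), penguin(fido), ready(fido), red(fido), signed(fido), small(fido), stale(fido), swims(fido), valid(fido), visible(fido), wooden(fido)} — 23 facts.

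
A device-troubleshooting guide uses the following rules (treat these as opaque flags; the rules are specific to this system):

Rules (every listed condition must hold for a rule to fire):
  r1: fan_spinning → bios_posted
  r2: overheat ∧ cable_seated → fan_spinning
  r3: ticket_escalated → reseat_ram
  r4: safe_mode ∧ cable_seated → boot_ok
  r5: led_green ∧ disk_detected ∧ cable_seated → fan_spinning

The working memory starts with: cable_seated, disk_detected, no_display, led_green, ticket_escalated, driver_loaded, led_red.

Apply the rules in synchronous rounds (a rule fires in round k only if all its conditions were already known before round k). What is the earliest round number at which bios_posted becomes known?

2

Round 1: r3 [ticket_escalated → reseat_ram]; r5 [led_green ∧ disk_detected ∧ cable_seated → fan_spinning]. New: reseat_ram, fan_spinning.
Round 2: r1 [fan_spinning → bios_posted]. New: bios_posted.
bios_posted first appears in round 2.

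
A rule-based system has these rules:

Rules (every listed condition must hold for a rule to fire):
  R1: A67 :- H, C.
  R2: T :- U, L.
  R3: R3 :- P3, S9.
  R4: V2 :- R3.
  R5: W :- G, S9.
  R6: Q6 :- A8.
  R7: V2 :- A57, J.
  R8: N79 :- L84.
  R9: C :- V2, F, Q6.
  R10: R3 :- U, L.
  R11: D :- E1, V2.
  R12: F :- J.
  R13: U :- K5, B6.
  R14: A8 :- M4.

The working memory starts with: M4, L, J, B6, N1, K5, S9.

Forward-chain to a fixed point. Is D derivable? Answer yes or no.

no

Round 1: R12 [F :- J.]; R13 [U :- K5, B6.]; R14 [A8 :- M4.]. Adds F, U, A8.
Round 2: R2 [T :- U, L.]; R6 [Q6 :- A8.]; R10 [R3 :- U, L.]. Adds T, Q6, R3.
Round 3: R4 [V2 :- R3.]. Adds V2.
Round 4: R9 [C :- V2, F, Q6.]. Adds C.
Fixed point reached. D is concluded only by R11; R11 needs E1 (never derived).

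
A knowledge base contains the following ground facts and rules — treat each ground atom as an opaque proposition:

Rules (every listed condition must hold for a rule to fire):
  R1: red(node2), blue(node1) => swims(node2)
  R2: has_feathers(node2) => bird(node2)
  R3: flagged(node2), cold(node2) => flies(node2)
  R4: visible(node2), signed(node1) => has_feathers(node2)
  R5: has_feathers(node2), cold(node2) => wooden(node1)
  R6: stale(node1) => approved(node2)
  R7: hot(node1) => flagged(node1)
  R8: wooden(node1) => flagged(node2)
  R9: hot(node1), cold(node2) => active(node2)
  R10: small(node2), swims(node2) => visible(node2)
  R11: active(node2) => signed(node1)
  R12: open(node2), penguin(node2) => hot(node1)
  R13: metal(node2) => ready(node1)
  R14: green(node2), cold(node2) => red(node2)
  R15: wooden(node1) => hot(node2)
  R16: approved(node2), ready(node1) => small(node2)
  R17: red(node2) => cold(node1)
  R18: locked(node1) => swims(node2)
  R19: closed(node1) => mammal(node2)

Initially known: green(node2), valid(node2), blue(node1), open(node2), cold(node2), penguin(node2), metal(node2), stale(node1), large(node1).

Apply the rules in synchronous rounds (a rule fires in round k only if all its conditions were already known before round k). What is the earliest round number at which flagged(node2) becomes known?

6

Round 1: R6 [stale(node1) => approved(node2)]; R12 [open(node2), penguin(node2) => hot(node1)]; R13 [metal(node2) => ready(node1)]; R14 [green(node2), cold(node2) => red(node2)]. Adds approved(node2), hot(node1), ready(node1), red(node2).
Round 2: R1 [red(node2), blue(node1) => swims(node2)]; R7 [hot(node1) => flagged(node1)]; R9 [hot(node1), cold(node2) => active(node2)]; R16 [approved(node2), ready(node1) => small(node2)]; R17 [red(node2) => cold(node1)]. Adds swims(node2), flagged(node1), active(node2), small(node2), cold(node1).
Round 3: R10 [small(node2), swims(node2) => visible(node2)]; R11 [active(node2) => signed(node1)]. Adds visible(node2), signed(node1).
Round 4: R4 [visible(node2), signed(node1) => has_feathers(node2)]. Adds has_feathers(node2).
Round 5: R2 [has_feathers(node2) => bird(node2)]; R5 [has_feathers(node2), cold(node2) => wooden(node1)]. Adds bird(node2), wooden(node1).
Round 6: R8 [wooden(node1) => flagged(node2)]; R15 [wooden(node1) => hot(node2)]. Adds flagged(node2), hot(node2).
flagged(node2) first appears in round 6.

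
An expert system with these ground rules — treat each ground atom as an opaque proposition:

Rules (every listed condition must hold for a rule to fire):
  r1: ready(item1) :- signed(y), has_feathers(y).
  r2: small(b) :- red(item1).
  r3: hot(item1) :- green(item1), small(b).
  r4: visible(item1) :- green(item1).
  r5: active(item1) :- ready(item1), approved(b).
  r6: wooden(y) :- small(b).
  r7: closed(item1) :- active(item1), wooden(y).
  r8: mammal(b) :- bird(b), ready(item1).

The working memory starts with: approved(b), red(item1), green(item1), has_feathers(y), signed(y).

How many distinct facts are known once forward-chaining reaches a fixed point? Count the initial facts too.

12

[1] r1 [ready(item1) :- signed(y), has_feathers(y).]; r2 [small(b) :- red(item1).]; r4 [visible(item1) :- green(item1).]. ⇒ new: ready(item1), small(b), visible(item1).
[2] r3 [hot(item1) :- green(item1), small(b).]; r5 [active(item1) :- ready(item1), approved(b).]; r6 [wooden(y) :- small(b).]. ⇒ new: hot(item1), active(item1), wooden(y).
[3] r7 [closed(item1) :- active(item1), wooden(y).]. ⇒ new: closed(item1).
Closure: {active(item1), approved(b), closed(item1), green(item1), has_feathers(y), hot(item1), ready(item1), red(item1), signed(y), small(b), visible(item1), wooden(y)} — 12 facts.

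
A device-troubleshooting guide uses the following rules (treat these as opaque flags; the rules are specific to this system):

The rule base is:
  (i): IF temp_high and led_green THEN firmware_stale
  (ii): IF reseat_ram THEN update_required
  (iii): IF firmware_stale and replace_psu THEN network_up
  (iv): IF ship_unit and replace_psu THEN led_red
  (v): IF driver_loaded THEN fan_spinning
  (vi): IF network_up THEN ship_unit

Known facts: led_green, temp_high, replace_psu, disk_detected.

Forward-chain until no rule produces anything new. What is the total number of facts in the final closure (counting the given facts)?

8

Round 1: (i) [IF temp_high and led_green THEN firmware_stale]. Adds firmware_stale.
Round 2: (iii) [IF firmware_stale and replace_psu THEN network_up]. Adds network_up.
Round 3: (vi) [IF network_up THEN ship_unit]. Adds ship_unit.
Round 4: (iv) [IF ship_unit and replace_psu THEN led_red]. Adds led_red.
Closure: {disk_detected, firmware_stale, led_green, led_red, network_up, replace_psu, ship_unit, temp_high} — 8 facts.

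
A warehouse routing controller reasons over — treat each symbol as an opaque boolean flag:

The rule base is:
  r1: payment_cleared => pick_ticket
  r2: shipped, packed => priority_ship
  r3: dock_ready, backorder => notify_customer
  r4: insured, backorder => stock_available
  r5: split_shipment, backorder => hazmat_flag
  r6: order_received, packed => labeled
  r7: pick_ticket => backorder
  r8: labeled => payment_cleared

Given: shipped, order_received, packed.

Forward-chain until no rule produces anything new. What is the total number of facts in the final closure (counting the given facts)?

8

Round 1: r2 [shipped, packed => priority_ship]; r6 [order_received, packed => labeled]. Adds priority_ship, labeled.
Round 2: r8 [labeled => payment_cleared]. Adds payment_cleared.
Round 3: r1 [payment_cleared => pick_ticket]. Adds pick_ticket.
Round 4: r7 [pick_ticket => backorder]. Adds backorder.
Closure: {backorder, labeled, order_received, packed, payment_cleared, pick_ticket, priority_ship, shipped} — 8 facts.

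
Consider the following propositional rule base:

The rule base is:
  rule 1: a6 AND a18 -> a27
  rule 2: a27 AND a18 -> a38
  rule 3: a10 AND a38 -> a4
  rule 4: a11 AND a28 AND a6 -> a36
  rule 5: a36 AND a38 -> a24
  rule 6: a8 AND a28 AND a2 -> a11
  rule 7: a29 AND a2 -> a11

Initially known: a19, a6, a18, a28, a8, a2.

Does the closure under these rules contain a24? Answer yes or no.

yes

Round 1: rule 1 [a6 AND a18 -> a27]; rule 6 [a8 AND a28 AND a2 -> a11]. New: a27, a11.
Round 2: rule 2 [a27 AND a18 -> a38]; rule 4 [a11 AND a28 AND a6 -> a36]. New: a38, a36.
Round 3: rule 5 [a36 AND a38 -> a24]. New: a24.
a24 appears in round 3, so it is derivable.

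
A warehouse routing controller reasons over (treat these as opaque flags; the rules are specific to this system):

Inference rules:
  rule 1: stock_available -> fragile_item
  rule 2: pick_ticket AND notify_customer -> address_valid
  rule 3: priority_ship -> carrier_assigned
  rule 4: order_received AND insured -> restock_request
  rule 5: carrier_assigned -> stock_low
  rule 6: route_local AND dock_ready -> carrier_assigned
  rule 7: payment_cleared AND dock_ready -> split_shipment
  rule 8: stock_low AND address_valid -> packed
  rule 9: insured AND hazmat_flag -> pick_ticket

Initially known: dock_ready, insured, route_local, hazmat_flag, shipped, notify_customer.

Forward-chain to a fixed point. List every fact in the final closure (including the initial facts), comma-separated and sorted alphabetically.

address_valid, carrier_assigned, dock_ready, hazmat_flag, insured, notify_customer, packed, pick_ticket, route_local, shipped, stock_low

[1] rule 6 [route_local AND dock_ready -> carrier_assigned]; rule 9 [insured AND hazmat_flag -> pick_ticket]. ⇒ new: carrier_assigned, pick_ticket.
[2] rule 2 [pick_ticket AND notify_customer -> address_valid]; rule 5 [carrier_assigned -> stock_low]. ⇒ new: address_valid, stock_low.
[3] rule 8 [stock_low AND address_valid -> packed]. ⇒ new: packed.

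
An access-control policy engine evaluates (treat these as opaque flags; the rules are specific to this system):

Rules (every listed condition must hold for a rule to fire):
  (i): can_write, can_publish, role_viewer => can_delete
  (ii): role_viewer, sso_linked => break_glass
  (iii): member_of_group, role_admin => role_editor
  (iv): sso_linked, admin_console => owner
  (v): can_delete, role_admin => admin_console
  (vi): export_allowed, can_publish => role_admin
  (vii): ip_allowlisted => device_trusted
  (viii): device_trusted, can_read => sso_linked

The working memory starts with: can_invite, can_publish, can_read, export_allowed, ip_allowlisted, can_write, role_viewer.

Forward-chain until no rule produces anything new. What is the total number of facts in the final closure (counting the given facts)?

Round 1: (i) [can_write, can_publish, role_viewer => can_delete]; (vi) [export_allowed, can_publish => role_admin]; (vii) [ip_allowlisted => device_trusted]. Adds can_delete, role_admin, device_trusted.
Round 2: (v) [can_delete, role_admin => admin_console]; (viii) [device_trusted, can_read => sso_linked]. Adds admin_console, sso_linked.
Round 3: (ii) [role_viewer, sso_linked => break_glass]; (iv) [sso_linked, admin_console => owner]. Adds break_glass, owner.
Closure: {admin_console, break_glass, can_delete, can_invite, can_publish, can_read, can_write, device_trusted, export_allowed, ip_allowlisted, owner, role_admin, role_viewer, sso_linked} — 14 facts.

14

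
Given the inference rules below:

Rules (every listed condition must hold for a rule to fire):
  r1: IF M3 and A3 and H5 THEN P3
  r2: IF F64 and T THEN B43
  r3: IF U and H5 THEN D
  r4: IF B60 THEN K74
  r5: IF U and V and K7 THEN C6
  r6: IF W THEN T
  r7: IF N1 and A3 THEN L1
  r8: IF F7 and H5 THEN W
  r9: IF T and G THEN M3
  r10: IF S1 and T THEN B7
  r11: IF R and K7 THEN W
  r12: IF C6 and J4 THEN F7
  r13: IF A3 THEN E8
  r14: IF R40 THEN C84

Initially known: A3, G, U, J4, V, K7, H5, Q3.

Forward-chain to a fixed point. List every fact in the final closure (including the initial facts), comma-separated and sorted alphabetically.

[1] r3 [IF U and H5 THEN D]; r5 [IF U and V and K7 THEN C6]; r13 [IF A3 THEN E8]. ⇒ new: D, C6, E8.
[2] r12 [IF C6 and J4 THEN F7]. ⇒ new: F7.
[3] r8 [IF F7 and H5 THEN W]. ⇒ new: W.
[4] r6 [IF W THEN T]. ⇒ new: T.
[5] r9 [IF T and G THEN M3]. ⇒ new: M3.
[6] r1 [IF M3 and A3 and H5 THEN P3]. ⇒ new: P3.

A3, C6, D, E8, F7, G, H5, J4, K7, M3, P3, Q3, T, U, V, W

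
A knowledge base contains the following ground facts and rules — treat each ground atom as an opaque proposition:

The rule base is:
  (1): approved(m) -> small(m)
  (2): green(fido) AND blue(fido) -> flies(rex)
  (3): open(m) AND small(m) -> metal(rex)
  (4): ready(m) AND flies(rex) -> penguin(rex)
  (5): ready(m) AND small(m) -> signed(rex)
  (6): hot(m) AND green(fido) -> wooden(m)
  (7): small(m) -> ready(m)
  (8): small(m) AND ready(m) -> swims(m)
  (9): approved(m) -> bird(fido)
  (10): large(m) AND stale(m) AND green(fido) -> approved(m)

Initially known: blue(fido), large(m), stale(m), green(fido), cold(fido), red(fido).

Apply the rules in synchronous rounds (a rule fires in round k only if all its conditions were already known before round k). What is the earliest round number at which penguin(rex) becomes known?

Round 1: (2) [green(fido) AND blue(fido) -> flies(rex)]; (10) [large(m) AND stale(m) AND green(fido) -> approved(m)]. Adds flies(rex), approved(m).
Round 2: (1) [approved(m) -> small(m)]; (9) [approved(m) -> bird(fido)]. Adds small(m), bird(fido).
Round 3: (7) [small(m) -> ready(m)]. Adds ready(m).
Round 4: (4) [ready(m) AND flies(rex) -> penguin(rex)]; (5) [ready(m) AND small(m) -> signed(rex)]; (8) [small(m) AND ready(m) -> swims(m)]. Adds penguin(rex), signed(rex), swims(m).
penguin(rex) first appears in round 4.

4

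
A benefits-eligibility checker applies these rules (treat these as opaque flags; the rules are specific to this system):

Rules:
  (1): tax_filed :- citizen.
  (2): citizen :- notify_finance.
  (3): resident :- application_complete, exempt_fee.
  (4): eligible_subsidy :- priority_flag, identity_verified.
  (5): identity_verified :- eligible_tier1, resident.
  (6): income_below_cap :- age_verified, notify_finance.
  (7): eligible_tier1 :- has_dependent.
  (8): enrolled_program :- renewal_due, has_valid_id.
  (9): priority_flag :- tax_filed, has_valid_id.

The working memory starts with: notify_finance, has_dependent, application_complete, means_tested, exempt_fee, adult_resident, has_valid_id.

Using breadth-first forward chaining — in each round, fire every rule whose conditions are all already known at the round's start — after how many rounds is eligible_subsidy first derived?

[1] (2) [citizen :- notify_finance.]; (3) [resident :- application_complete, exempt_fee.]; (7) [eligible_tier1 :- has_dependent.]. ⇒ new: citizen, resident, eligible_tier1.
[2] (1) [tax_filed :- citizen.]; (5) [identity_verified :- eligible_tier1, resident.]. ⇒ new: tax_filed, identity_verified.
[3] (9) [priority_flag :- tax_filed, has_valid_id.]. ⇒ new: priority_flag.
[4] (4) [eligible_subsidy :- priority_flag, identity_verified.]. ⇒ new: eligible_subsidy.
eligible_subsidy first appears in round 4.

4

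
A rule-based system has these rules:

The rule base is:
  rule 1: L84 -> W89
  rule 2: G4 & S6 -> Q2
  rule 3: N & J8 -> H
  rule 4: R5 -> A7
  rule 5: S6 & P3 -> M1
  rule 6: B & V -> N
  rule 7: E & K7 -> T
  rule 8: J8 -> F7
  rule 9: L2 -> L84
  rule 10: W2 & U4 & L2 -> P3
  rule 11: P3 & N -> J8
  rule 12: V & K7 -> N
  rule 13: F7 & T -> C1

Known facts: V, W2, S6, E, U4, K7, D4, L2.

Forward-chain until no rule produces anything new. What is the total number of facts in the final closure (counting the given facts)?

Round 1: rule 7 [E & K7 -> T]; rule 9 [L2 -> L84]; rule 10 [W2 & U4 & L2 -> P3]; rule 12 [V & K7 -> N]. New: T, L84, P3, N.
Round 2: rule 1 [L84 -> W89]; rule 5 [S6 & P3 -> M1]; rule 11 [P3 & N -> J8]. New: W89, M1, J8.
Round 3: rule 3 [N & J8 -> H]; rule 8 [J8 -> F7]. New: H, F7.
Round 4: rule 13 [F7 & T -> C1]. New: C1.
Closure: {C1, D4, E, F7, H, J8, K7, L2, L84, M1, N, P3, S6, T, U4, V, W2, W89} — 18 facts.

18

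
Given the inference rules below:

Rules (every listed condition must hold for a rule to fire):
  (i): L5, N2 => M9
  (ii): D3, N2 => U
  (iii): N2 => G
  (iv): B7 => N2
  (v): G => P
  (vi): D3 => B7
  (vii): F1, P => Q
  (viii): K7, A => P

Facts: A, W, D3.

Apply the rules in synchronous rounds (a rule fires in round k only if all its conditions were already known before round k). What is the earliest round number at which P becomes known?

Round 1 fires (vi), giving B7.
Round 2 fires (iv), giving N2.
Round 3 fires (ii), (iii), giving U, G.
Round 4 fires (v), giving P.
P first appears in round 4.

4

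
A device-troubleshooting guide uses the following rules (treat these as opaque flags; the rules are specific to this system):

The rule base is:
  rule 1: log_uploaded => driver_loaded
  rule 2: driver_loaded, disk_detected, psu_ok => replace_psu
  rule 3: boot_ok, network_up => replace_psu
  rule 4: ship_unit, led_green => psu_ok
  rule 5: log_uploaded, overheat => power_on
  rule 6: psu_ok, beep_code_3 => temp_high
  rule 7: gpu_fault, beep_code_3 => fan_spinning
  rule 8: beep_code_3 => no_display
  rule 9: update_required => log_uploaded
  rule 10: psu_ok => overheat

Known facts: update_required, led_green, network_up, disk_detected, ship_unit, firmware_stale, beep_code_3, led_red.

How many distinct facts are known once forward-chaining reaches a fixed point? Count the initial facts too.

Round 1: rule 4 [ship_unit, led_green => psu_ok]; rule 8 [beep_code_3 => no_display]; rule 9 [update_required => log_uploaded]. New: psu_ok, no_display, log_uploaded.
Round 2: rule 1 [log_uploaded => driver_loaded]; rule 6 [psu_ok, beep_code_3 => temp_high]; rule 10 [psu_ok => overheat]. New: driver_loaded, temp_high, overheat.
Round 3: rule 2 [driver_loaded, disk_detected, psu_ok => replace_psu]; rule 5 [log_uploaded, overheat => power_on]. New: replace_psu, power_on.
Closure: {beep_code_3, disk_detected, driver_loaded, firmware_stale, led_green, led_red, log_uploaded, network_up, no_display, overheat, power_on, psu_ok, replace_psu, ship_unit, temp_high, update_required} — 16 facts.

16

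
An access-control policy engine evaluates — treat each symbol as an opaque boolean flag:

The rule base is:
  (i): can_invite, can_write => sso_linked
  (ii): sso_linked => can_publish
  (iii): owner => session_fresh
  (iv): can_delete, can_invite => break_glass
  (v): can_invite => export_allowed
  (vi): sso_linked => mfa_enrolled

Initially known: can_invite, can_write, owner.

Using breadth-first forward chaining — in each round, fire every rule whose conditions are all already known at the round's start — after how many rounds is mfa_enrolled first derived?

2

Round 1 fires (i), (iii), (v), giving sso_linked, session_fresh, export_allowed.
Round 2 fires (ii), (vi), giving can_publish, mfa_enrolled.
mfa_enrolled first appears in round 2.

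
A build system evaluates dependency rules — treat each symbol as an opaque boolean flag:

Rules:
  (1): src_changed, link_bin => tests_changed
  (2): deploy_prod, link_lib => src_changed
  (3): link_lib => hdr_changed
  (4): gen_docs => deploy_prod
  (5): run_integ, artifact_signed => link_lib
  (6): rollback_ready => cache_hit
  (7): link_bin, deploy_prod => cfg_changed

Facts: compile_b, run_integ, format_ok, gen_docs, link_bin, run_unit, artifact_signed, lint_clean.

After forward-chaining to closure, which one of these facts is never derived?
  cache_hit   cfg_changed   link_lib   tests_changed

cache_hit

Round 1 — (4), (5), derive deploy_prod, link_lib.
Round 2 — (2), (3), (7), derive src_changed, hdr_changed, cfg_changed.
Round 3 — (1), derive tests_changed.
Derived: cfg_changed (round 2), tests_changed (round 3), link_lib (round 1). cache_hit never appears in any round.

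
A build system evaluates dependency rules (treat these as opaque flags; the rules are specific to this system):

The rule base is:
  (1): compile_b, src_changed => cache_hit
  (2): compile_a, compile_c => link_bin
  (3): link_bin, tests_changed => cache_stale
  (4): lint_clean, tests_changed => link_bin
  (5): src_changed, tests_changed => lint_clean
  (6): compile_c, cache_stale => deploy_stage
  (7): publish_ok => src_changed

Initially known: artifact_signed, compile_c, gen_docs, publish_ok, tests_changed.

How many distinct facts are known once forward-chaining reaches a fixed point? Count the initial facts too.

Round 1: (7) [publish_ok => src_changed]. Adds src_changed.
Round 2: (5) [src_changed, tests_changed => lint_clean]. Adds lint_clean.
Round 3: (4) [lint_clean, tests_changed => link_bin]. Adds link_bin.
Round 4: (3) [link_bin, tests_changed => cache_stale]. Adds cache_stale.
Round 5: (6) [compile_c, cache_stale => deploy_stage]. Adds deploy_stage.
Closure: {artifact_signed, cache_stale, compile_c, deploy_stage, gen_docs, link_bin, lint_clean, publish_ok, src_changed, tests_changed} — 10 facts.

10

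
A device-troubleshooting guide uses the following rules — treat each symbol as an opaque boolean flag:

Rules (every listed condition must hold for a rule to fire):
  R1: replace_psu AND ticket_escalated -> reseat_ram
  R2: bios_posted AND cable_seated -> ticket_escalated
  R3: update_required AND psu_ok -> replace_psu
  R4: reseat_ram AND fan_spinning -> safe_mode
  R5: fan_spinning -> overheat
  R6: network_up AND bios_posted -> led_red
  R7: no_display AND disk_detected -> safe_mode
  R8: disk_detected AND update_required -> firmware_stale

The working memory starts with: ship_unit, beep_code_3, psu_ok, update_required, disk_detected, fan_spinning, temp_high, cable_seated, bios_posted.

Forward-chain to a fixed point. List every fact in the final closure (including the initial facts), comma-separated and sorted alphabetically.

[1] R2 [bios_posted AND cable_seated -> ticket_escalated]; R3 [update_required AND psu_ok -> replace_psu]; R5 [fan_spinning -> overheat]; R8 [disk_detected AND update_required -> firmware_stale]. ⇒ new: ticket_escalated, replace_psu, overheat, firmware_stale.
[2] R1 [replace_psu AND ticket_escalated -> reseat_ram]. ⇒ new: reseat_ram.
[3] R4 [reseat_ram AND fan_spinning -> safe_mode]. ⇒ new: safe_mode.

beep_code_3, bios_posted, cable_seated, disk_detected, fan_spinning, firmware_stale, overheat, psu_ok, replace_psu, reseat_ram, safe_mode, ship_unit, temp_high, ticket_escalated, update_required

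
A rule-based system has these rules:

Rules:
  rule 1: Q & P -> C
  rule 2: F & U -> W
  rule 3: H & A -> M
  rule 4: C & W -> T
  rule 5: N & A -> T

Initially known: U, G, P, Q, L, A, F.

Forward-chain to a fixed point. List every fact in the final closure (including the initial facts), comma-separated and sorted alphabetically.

A, C, F, G, L, P, Q, T, U, W

[1] rule 1 [Q & P -> C]; rule 2 [F & U -> W]. ⇒ new: C, W.
[2] rule 4 [C & W -> T]. ⇒ new: T.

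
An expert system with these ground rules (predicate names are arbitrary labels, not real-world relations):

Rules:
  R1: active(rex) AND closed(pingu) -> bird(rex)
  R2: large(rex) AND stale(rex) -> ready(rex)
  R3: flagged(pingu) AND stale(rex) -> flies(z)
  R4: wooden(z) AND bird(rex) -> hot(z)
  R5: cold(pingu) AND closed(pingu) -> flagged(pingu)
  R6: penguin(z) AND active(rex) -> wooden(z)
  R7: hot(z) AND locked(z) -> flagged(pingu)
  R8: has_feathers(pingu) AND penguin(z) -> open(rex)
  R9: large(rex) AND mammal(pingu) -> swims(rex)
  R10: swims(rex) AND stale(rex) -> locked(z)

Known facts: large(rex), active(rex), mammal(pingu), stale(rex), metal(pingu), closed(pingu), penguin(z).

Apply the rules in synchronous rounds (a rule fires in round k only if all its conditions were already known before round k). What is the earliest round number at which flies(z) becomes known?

4

Round 1 fires R1, R2, R6, R9, giving bird(rex), ready(rex), wooden(z), swims(rex).
Round 2 fires R4, R10, giving hot(z), locked(z).
Round 3 fires R7, giving flagged(pingu).
Round 4 fires R3, giving flies(z).
flies(z) first appears in round 4.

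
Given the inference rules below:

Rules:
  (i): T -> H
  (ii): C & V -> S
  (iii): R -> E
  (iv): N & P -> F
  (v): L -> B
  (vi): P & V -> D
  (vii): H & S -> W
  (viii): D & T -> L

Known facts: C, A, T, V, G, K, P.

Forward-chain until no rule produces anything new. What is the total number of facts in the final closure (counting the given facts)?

Round 1 fires (i), (ii), (vi), giving H, S, D.
Round 2 fires (vii), (viii), giving W, L.
Round 3 fires (v), giving B.
Closure: {A, B, C, D, G, H, K, L, P, S, T, V, W} — 13 facts.

13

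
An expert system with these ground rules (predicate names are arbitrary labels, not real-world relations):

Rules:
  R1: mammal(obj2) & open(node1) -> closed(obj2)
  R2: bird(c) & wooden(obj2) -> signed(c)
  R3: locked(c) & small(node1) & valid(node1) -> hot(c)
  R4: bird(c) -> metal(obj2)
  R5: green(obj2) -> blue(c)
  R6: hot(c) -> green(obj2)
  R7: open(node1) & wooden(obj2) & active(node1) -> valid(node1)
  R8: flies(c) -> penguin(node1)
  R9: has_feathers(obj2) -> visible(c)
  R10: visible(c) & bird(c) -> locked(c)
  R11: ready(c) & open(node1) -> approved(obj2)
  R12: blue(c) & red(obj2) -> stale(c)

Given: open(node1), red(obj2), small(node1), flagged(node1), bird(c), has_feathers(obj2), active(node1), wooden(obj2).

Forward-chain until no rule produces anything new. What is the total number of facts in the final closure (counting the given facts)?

17

Round 1: R2 [bird(c) & wooden(obj2) -> signed(c)]; R4 [bird(c) -> metal(obj2)]; R7 [open(node1) & wooden(obj2) & active(node1) -> valid(node1)]; R9 [has_feathers(obj2) -> visible(c)]. New: signed(c), metal(obj2), valid(node1), visible(c).
Round 2: R10 [visible(c) & bird(c) -> locked(c)]. New: locked(c).
Round 3: R3 [locked(c) & small(node1) & valid(node1) -> hot(c)]. New: hot(c).
Round 4: R6 [hot(c) -> green(obj2)]. New: green(obj2).
Round 5: R5 [green(obj2) -> blue(c)]. New: blue(c).
Round 6: R12 [blue(c) & red(obj2) -> stale(c)]. New: stale(c).
Closure: {active(node1), bird(c), blue(c), flagged(node1), green(obj2), has_feathers(obj2), hot(c), locked(c), metal(obj2), open(node1), red(obj2), signed(c), small(node1), stale(c), valid(node1), visible(c), wooden(obj2)} — 17 facts.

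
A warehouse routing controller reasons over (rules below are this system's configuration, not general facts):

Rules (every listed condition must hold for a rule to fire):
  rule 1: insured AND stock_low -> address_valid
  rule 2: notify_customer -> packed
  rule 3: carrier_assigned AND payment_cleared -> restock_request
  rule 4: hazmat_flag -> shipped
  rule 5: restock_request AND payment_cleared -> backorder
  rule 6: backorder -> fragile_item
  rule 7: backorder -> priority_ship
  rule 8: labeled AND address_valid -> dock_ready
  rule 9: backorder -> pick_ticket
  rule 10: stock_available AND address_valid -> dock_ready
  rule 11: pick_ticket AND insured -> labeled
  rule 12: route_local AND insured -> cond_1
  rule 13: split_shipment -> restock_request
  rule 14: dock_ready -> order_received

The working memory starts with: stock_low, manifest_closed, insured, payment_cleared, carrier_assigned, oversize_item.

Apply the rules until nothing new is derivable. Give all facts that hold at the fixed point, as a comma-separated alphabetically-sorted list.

address_valid, backorder, carrier_assigned, dock_ready, fragile_item, insured, labeled, manifest_closed, order_received, oversize_item, payment_cleared, pick_ticket, priority_ship, restock_request, stock_low

[1] rule 1 [insured AND stock_low -> address_valid]; rule 3 [carrier_assigned AND payment_cleared -> restock_request]. ⇒ new: address_valid, restock_request.
[2] rule 5 [restock_request AND payment_cleared -> backorder]. ⇒ new: backorder.
[3] rule 6 [backorder -> fragile_item]; rule 7 [backorder -> priority_ship]; rule 9 [backorder -> pick_ticket]. ⇒ new: fragile_item, priority_ship, pick_ticket.
[4] rule 11 [pick_ticket AND insured -> labeled]. ⇒ new: labeled.
[5] rule 8 [labeled AND address_valid -> dock_ready]. ⇒ new: dock_ready.
[6] rule 14 [dock_ready -> order_received]. ⇒ new: order_received.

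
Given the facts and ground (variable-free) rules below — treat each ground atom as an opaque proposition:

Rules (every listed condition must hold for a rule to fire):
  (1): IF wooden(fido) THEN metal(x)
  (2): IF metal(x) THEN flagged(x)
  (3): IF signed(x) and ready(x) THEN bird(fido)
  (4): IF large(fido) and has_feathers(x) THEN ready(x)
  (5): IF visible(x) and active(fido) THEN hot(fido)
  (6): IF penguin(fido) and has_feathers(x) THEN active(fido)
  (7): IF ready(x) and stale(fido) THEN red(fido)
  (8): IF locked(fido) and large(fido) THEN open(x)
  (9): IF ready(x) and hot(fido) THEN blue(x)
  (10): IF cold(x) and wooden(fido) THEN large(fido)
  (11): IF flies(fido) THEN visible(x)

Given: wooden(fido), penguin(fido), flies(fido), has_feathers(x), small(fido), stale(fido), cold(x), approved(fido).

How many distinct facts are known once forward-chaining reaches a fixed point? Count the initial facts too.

Round 1: (1) [IF wooden(fido) THEN metal(x)]; (6) [IF penguin(fido) and has_feathers(x) THEN active(fido)]; (10) [IF cold(x) and wooden(fido) THEN large(fido)]; (11) [IF flies(fido) THEN visible(x)]. Adds metal(x), active(fido), large(fido), visible(x).
Round 2: (2) [IF metal(x) THEN flagged(x)]; (4) [IF large(fido) and has_feathers(x) THEN ready(x)]; (5) [IF visible(x) and active(fido) THEN hot(fido)]. Adds flagged(x), ready(x), hot(fido).
Round 3: (7) [IF ready(x) and stale(fido) THEN red(fido)]; (9) [IF ready(x) and hot(fido) THEN blue(x)]. Adds red(fido), blue(x).
Closure: {active(fido), approved(fido), blue(x), cold(x), flagged(x), flies(fido), has_feathers(x), hot(fido), large(fido), metal(x), penguin(fido), ready(x), red(fido), small(fido), stale(fido), visible(x), wooden(fido)} — 17 facts.

17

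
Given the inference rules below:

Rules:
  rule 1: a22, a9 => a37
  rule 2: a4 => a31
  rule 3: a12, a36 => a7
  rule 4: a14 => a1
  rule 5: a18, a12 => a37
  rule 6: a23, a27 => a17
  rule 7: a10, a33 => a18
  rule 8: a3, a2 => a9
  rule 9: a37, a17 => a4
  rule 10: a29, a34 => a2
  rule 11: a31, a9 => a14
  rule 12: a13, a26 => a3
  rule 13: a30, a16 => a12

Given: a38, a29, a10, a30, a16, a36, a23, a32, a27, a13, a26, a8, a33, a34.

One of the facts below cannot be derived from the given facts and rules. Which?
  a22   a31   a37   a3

a22

Round 1: rule 6 [a23, a27 => a17]; rule 7 [a10, a33 => a18]; rule 10 [a29, a34 => a2]; rule 12 [a13, a26 => a3]; rule 13 [a30, a16 => a12]. New: a17, a18, a2, a3, a12.
Round 2: rule 3 [a12, a36 => a7]; rule 5 [a18, a12 => a37]; rule 8 [a3, a2 => a9]. New: a7, a37, a9.
Round 3: rule 9 [a37, a17 => a4]. New: a4.
Round 4: rule 2 [a4 => a31]. New: a31.
Round 5: rule 11 [a31, a9 => a14]. New: a14.
Round 6: rule 4 [a14 => a1]. New: a1.
Derived: a31 (round 4), a3 (round 1), a37 (round 2). a22 never appears in any round.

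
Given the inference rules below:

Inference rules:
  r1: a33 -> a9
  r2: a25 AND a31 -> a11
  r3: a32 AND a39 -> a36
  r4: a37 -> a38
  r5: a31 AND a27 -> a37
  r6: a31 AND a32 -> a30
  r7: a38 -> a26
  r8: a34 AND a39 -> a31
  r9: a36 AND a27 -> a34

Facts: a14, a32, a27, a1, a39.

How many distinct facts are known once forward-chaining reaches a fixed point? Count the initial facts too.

Round 1: r3 [a32 AND a39 -> a36]. Adds a36.
Round 2: r9 [a36 AND a27 -> a34]. Adds a34.
Round 3: r8 [a34 AND a39 -> a31]. Adds a31.
Round 4: r5 [a31 AND a27 -> a37]; r6 [a31 AND a32 -> a30]. Adds a37, a30.
Round 5: r4 [a37 -> a38]. Adds a38.
Round 6: r7 [a38 -> a26]. Adds a26.
Closure: {a1, a14, a26, a27, a30, a31, a32, a34, a36, a37, a38, a39} — 12 facts.

12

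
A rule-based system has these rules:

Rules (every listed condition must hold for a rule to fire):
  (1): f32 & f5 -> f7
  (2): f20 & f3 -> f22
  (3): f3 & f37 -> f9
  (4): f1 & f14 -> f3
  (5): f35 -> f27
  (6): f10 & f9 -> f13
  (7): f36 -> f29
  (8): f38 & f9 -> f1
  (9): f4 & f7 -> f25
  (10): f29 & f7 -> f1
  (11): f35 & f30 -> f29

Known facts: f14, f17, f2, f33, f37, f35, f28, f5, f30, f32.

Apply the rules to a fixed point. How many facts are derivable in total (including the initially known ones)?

16

Round 1: (1) [f32 & f5 -> f7]; (5) [f35 -> f27]; (11) [f35 & f30 -> f29]. New: f7, f27, f29.
Round 2: (10) [f29 & f7 -> f1]. New: f1.
Round 3: (4) [f1 & f14 -> f3]. New: f3.
Round 4: (3) [f3 & f37 -> f9]. New: f9.
Closure: {f1, f14, f17, f2, f27, f28, f29, f3, f30, f32, f33, f35, f37, f5, f7, f9} — 16 facts.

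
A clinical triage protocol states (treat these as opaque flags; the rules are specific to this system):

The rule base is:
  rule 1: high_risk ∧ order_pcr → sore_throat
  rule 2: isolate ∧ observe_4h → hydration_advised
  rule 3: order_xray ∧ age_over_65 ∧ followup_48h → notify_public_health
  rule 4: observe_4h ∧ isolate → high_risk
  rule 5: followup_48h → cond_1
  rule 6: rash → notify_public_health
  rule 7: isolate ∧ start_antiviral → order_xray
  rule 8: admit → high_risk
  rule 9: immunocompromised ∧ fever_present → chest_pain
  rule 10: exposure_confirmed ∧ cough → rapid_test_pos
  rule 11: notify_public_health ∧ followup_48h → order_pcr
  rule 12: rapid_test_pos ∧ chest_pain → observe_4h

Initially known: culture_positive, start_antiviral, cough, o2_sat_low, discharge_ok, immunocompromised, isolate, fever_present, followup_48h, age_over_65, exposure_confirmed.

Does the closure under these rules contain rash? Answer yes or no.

no

Round 1: rule 5 [followup_48h → cond_1]; rule 7 [isolate ∧ start_antiviral → order_xray]; rule 9 [immunocompromised ∧ fever_present → chest_pain]; rule 10 [exposure_confirmed ∧ cough → rapid_test_pos]. New: cond_1, order_xray, chest_pain, rapid_test_pos.
Round 2: rule 3 [order_xray ∧ age_over_65 ∧ followup_48h → notify_public_health]; rule 12 [rapid_test_pos ∧ chest_pain → observe_4h]. New: notify_public_health, observe_4h.
Round 3: rule 2 [isolate ∧ observe_4h → hydration_advised]; rule 4 [observe_4h ∧ isolate → high_risk]; rule 11 [notify_public_health ∧ followup_48h → order_pcr]. New: hydration_advised, high_risk, order_pcr.
Round 4: rule 1 [high_risk ∧ order_pcr → sore_throat]. New: sore_throat.
Fixed point reached. No rule has rash as a consequent, and it is not given.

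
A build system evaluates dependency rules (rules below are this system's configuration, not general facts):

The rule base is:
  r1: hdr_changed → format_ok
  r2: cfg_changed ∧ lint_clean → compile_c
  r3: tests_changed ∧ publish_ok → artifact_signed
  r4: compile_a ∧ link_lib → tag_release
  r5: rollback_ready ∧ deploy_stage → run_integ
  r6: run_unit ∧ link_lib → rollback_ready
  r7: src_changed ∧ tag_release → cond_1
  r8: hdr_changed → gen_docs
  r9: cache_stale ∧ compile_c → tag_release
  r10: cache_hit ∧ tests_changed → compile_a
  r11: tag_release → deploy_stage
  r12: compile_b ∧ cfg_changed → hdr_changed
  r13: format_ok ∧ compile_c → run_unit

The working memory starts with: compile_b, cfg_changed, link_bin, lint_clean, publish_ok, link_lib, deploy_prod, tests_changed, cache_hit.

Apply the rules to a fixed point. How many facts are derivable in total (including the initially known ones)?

20

[1] r2 [cfg_changed ∧ lint_clean → compile_c]; r3 [tests_changed ∧ publish_ok → artifact_signed]; r10 [cache_hit ∧ tests_changed → compile_a]; r12 [compile_b ∧ cfg_changed → hdr_changed]. ⇒ new: compile_c, artifact_signed, compile_a, hdr_changed.
[2] r1 [hdr_changed → format_ok]; r4 [compile_a ∧ link_lib → tag_release]; r8 [hdr_changed → gen_docs]. ⇒ new: format_ok, tag_release, gen_docs.
[3] r11 [tag_release → deploy_stage]; r13 [format_ok ∧ compile_c → run_unit]. ⇒ new: deploy_stage, run_unit.
[4] r6 [run_unit ∧ link_lib → rollback_ready]. ⇒ new: rollback_ready.
[5] r5 [rollback_ready ∧ deploy_stage → run_integ]. ⇒ new: run_integ.
Closure: {artifact_signed, cache_hit, cfg_changed, compile_a, compile_b, compile_c, deploy_prod, deploy_stage, format_ok, gen_docs, hdr_changed, link_bin, link_lib, lint_clean, publish_ok, rollback_ready, run_integ, run_unit, tag_release, tests_changed} — 20 facts.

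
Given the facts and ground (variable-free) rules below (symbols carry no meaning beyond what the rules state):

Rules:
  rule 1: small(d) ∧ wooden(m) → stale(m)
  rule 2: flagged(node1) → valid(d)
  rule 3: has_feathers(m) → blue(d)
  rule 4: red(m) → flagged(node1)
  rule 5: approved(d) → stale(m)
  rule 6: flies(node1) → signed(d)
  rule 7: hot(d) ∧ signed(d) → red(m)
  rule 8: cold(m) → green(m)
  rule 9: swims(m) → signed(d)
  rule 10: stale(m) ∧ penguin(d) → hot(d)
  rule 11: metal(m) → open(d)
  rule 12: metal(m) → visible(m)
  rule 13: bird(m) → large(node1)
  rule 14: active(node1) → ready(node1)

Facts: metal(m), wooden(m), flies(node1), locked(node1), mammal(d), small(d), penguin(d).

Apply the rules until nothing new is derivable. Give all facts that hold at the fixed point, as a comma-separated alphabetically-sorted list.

flagged(node1), flies(node1), hot(d), locked(node1), mammal(d), metal(m), open(d), penguin(d), red(m), signed(d), small(d), stale(m), valid(d), visible(m), wooden(m)

Round 1 fires rule 1, rule 6, rule 11, rule 12, giving stale(m), signed(d), open(d), visible(m).
Round 2 fires rule 10, giving hot(d).
Round 3 fires rule 7, giving red(m).
Round 4 fires rule 4, giving flagged(node1).
Round 5 fires rule 2, giving valid(d).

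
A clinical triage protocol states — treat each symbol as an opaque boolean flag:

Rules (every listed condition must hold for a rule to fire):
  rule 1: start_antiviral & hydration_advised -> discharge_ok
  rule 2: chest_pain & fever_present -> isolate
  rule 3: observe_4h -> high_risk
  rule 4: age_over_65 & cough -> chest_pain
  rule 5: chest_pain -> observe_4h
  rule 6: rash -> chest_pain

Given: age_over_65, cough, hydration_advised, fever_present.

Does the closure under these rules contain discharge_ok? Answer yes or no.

no

Round 1: rule 4 [age_over_65 & cough -> chest_pain]. Adds chest_pain.
Round 2: rule 2 [chest_pain & fever_present -> isolate]; rule 5 [chest_pain -> observe_4h]. Adds isolate, observe_4h.
Round 3: rule 3 [observe_4h -> high_risk]. Adds high_risk.
Fixed point reached. discharge_ok is concluded only by rule 1; rule 1 needs start_antiviral (never derived).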